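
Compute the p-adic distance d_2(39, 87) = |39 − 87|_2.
d_2(39, 87) = 1/16

Step 1 — x − y = 39 − 87 = -48. Step 2 — v_2(-48) = 4 (factor: -48 = −(2^4 · 3); the sign does not affect v_p). Step 3 — |x − y|_2 = 2^{-4} = 1/16.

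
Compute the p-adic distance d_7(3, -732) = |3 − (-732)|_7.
d_7(3, -732) = 1/49

Step 1 — x − y = 3 − (-732) = 735. Step 2 — v_7(735) = 2 (factor: 735 = (7^2 · 15); the sign does not affect v_p). Step 3 — |x − y|_7 = 7^{-2} = 1/49.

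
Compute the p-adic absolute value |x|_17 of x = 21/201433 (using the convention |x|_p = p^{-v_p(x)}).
|21/201433|_17 = 4913

Step 1 — compute v_17(x) by factoring powers of 17 out of the numerator and denominator: v_17(21/201433) = -3. Step 2 — apply |x|_p = p^{-v_p(x)} = 17^{3} = 4913.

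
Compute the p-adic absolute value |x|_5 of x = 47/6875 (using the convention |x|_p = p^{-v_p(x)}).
|47/6875|_5 = 625

Step 1 — compute v_5(x) by factoring powers of 5 out of the numerator and denominator: v_5(47/6875) = -4. Step 2 — apply |x|_p = p^{-v_p(x)} = 5^{4} = 625.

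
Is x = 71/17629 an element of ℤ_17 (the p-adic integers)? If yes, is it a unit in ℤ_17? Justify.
x ∉ ℤ_17 (v_17(x) = -2 < 0)

ℤ_17 = {x ∈ ℚ_17 : v_17(x) ≥ 0} and ℤ_17^× = {x ∈ ℤ_17 : v_17(x) = 0}. Here v_17(71/17629) = v_17(num) − v_17(den) = -2; compare against these criteria.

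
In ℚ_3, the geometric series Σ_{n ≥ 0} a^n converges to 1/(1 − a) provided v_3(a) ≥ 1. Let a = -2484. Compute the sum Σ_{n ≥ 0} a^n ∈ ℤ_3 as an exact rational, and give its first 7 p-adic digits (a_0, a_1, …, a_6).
Σ a^n = 1/(1 − a) = 1/2485;  first 7 digits = (1, 0, 0, 1, 2, 1, 0)

v_3(a) = 3 ≥ 1, so the series converges in ℤ_3 to 1/(1 − a) = 1/(1 − (-2484)) = 1/2485. Expand this rational in ℤ_3: compute digits iteratively via d_i = x_i mod 3, x_{i+1} = (x_i − d_i)/3. The first 7 digits are (1, 0, 0, 1, 2, 1, 0).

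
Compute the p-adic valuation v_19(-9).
v_19(-9) = 0

v_19(n) is the largest exponent k such that 19^k divides n. Factor out: -9 = -19^0 · 9. (Sign doesn't affect v_p.) So v_19(-9) = 0.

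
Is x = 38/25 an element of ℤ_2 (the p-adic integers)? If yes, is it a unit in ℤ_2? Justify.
x ∈ ℤ_2 but not a unit; v_2(x) = 1 > 0

ℤ_2 = {x ∈ ℚ_2 : v_2(x) ≥ 0} and ℤ_2^× = {x ∈ ℤ_2 : v_2(x) = 0}. Here v_2(38/25) = v_2(num) − v_2(den) = 1; compare against these criteria.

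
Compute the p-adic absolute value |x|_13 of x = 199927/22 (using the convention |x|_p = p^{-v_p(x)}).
|199927/22|_13 = 1/28561

Step 1 — compute v_13(x) by factoring powers of 13 out of the numerator and denominator: v_13(199927/22) = 4. Step 2 — apply |x|_p = p^{-v_p(x)} = 13^{-4} = 1/28561.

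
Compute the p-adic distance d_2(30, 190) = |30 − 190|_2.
d_2(30, 190) = 1/32

Step 1 — x − y = 30 − 190 = -160. Step 2 — v_2(-160) = 5 (factor: -160 = −(2^5 · 5); the sign does not affect v_p). Step 3 — |x − y|_2 = 2^{-5} = 1/32.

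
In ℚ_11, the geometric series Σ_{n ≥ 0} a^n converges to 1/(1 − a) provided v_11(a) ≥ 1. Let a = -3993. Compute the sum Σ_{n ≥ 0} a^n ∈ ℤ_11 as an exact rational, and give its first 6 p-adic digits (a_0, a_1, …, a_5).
Σ a^n = 1/(1 − a) = 1/3994;  first 6 digits = (1, 0, 0, 8, 10, 10)

v_11(a) = 3 ≥ 1, so the series converges in ℤ_11 to 1/(1 − a) = 1/(1 − (-3993)) = 1/3994. Expand this rational in ℤ_11: compute digits iteratively via d_i = x_i mod 11, x_{i+1} = (x_i − d_i)/11. The first 6 digits are (1, 0, 0, 8, 10, 10).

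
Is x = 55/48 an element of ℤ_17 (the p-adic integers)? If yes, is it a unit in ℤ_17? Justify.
x ∈ ℤ_17^× (unit); v_17(x) = 0

ℤ_17 = {x ∈ ℚ_17 : v_17(x) ≥ 0} and ℤ_17^× = {x ∈ ℤ_17 : v_17(x) = 0}. Here v_17(55/48) = v_17(num) − v_17(den) = 0; compare against these criteria.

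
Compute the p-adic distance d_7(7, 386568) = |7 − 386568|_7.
d_7(7, 386568) = 1/16807

Step 1 — x − y = 7 − 386568 = -386561. Step 2 — v_7(-386561) = 5 (factor: -386561 = −(7^5 · 23); the sign does not affect v_p). Step 3 — |x − y|_7 = 7^{-5} = 1/16807.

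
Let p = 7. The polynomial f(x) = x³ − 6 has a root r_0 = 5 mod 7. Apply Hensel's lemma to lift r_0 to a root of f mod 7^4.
r_3 = 824 (mod 2401)

Hensel: r_{i+1} = r_i − f(r_i)/f′(r_i) mod 7^{i+2}, where f′(x) = 3x². Iterate:
  r_0 = 5 (mod 7)
  r_1 = 40 (mod 49)
  r_2 = 138 (mod 343)
  r_3 = 824 (mod 2401)
Final: r = 824 with f(r) ≡ 0 mod 7^4.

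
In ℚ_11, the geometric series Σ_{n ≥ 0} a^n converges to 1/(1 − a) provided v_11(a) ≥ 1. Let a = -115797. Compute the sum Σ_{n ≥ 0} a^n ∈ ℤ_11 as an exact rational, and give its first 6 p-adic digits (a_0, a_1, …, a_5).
Σ a^n = 1/(1 − a) = 1/115798;  first 6 digits = (1, 0, 0, 1, 3, 10)

v_11(a) = 3 ≥ 1, so the series converges in ℤ_11 to 1/(1 − a) = 1/(1 − (-115797)) = 1/115798. Expand this rational in ℤ_11: compute digits iteratively via d_i = x_i mod 11, x_{i+1} = (x_i − d_i)/11. The first 6 digits are (1, 0, 0, 1, 3, 10).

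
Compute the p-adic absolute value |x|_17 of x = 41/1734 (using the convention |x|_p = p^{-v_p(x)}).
|41/1734|_17 = 289

Step 1 — compute v_17(x) by factoring powers of 17 out of the numerator and denominator: v_17(41/1734) = -2. Step 2 — apply |x|_p = p^{-v_p(x)} = 17^{2} = 289.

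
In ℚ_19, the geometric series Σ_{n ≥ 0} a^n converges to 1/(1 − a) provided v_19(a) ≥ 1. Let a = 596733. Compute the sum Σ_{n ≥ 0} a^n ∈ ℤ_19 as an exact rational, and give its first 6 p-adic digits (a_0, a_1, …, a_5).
Σ a^n = 1/(1 − a) = -1/596732;  first 6 digits = (1, 0, 0, 11, 4, 0)

v_19(a) = 3 ≥ 1, so the series converges in ℤ_19 to 1/(1 − a) = 1/(1 − 596733) = -1/596732. Expand this rational in ℤ_19: compute digits iteratively via d_i = x_i mod 19, x_{i+1} = (x_i − d_i)/19. The first 6 digits are (1, 0, 0, 11, 4, 0).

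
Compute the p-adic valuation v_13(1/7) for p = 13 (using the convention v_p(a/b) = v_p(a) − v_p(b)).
v_13(1/7) = 0

Factor powers of 13 from the numerator and denominator of the reduced fraction: 1 = 13^0 · 1 and 7 = 13^0 · 7. Apply v_p(a/b) = v_p(a) − v_p(b): v_13(1/7) = 0 − 0 = 0.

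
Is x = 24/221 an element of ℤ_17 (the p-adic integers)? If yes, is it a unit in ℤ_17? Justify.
x ∉ ℤ_17 (v_17(x) = -1 < 0)

ℤ_17 = {x ∈ ℚ_17 : v_17(x) ≥ 0} and ℤ_17^× = {x ∈ ℤ_17 : v_17(x) = 0}. Here v_17(24/221) = v_17(num) − v_17(den) = -1; compare against these criteria.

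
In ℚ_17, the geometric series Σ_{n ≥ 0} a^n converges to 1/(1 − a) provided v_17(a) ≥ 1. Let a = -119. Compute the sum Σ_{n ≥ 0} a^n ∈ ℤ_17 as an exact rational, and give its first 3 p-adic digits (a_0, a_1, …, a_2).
Σ a^n = 1/(1 − a) = 1/120;  first 3 digits = (1, 10, 14)

v_17(a) = 1 ≥ 1, so the series converges in ℤ_17 to 1/(1 − a) = 1/(1 − (-119)) = 1/120. Expand this rational in ℤ_17: compute digits iteratively via d_i = x_i mod 17, x_{i+1} = (x_i − d_i)/17. The first 3 digits are (1, 10, 14).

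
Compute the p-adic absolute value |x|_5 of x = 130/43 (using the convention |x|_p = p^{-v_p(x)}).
|130/43|_5 = 1/5

Step 1 — compute v_5(x) by factoring powers of 5 out of the numerator and denominator: v_5(130/43) = 1. Step 2 — apply |x|_p = p^{-v_p(x)} = 5^{-1} = 1/5.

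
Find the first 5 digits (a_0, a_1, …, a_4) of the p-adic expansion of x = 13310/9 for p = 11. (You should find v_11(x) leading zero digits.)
(a_0, …, a_4) = (0, 0, 0, 6, 2)

v_11(13310/9) = 3, so a_0 = ... = a_2 = 0. Factor out: x = 11^3 · u with u = 10/9 a unit in ℤ_11. Expand u iteratively via a_{v+i} = u_i mod 11, u_{i+1} = (u_i − a_{v+i})/11:
  u_0 = 10/9;  a_3 = 6;  u_1 = (u_0 − 6)/11 = -4/9
  u_1 = -4/9;  a_4 = 2;  u_2 = (u_1 − 2)/11 = -2/9
Digits: (0, 0, 0, 6, 2).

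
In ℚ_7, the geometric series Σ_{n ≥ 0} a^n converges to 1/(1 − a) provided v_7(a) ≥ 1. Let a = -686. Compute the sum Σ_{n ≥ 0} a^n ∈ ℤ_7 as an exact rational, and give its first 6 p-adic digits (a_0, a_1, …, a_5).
Σ a^n = 1/(1 − a) = 1/687;  first 6 digits = (1, 0, 0, 5, 6, 6)

v_7(a) = 3 ≥ 1, so the series converges in ℤ_7 to 1/(1 − a) = 1/(1 − (-686)) = 1/687. Expand this rational in ℤ_7: compute digits iteratively via d_i = x_i mod 7, x_{i+1} = (x_i − d_i)/7. The first 6 digits are (1, 0, 0, 5, 6, 6).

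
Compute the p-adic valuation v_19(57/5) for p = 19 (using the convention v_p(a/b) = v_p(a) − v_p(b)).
v_19(57/5) = 1

Factor powers of 19 from the numerator and denominator of the reduced fraction: 57 = 19^1 · 3 and 5 = 19^0 · 5. Apply v_p(a/b) = v_p(a) − v_p(b): v_19(57/5) = 1 − 0 = 1.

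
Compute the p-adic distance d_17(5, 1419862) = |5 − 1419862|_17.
d_17(5, 1419862) = 1/1419857

Step 1 — x − y = 5 − 1419862 = -1419857. Step 2 — v_17(-1419857) = 5 (factor: -1419857 = −(17^5 · 1); the sign does not affect v_p). Step 3 — |x − y|_17 = 17^{-5} = 1/1419857.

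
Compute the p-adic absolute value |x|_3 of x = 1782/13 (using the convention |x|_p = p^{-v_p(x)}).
|1782/13|_3 = 1/81

Step 1 — compute v_3(x) by factoring powers of 3 out of the numerator and denominator: v_3(1782/13) = 4. Step 2 — apply |x|_p = p^{-v_p(x)} = 3^{-4} = 1/81.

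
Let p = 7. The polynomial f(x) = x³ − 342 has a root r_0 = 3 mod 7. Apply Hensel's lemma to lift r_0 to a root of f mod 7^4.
r_3 = 1011 (mod 2401)

Hensel: r_{i+1} = r_i − f(r_i)/f′(r_i) mod 7^{i+2}, where f′(x) = 3x². Iterate:
  r_0 = 3 (mod 7)
  r_1 = 31 (mod 49)
  r_2 = 325 (mod 343)
  r_3 = 1011 (mod 2401)
Final: r = 1011 with f(r) ≡ 0 mod 7^4.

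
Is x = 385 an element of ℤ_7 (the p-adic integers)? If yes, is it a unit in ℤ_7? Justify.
x ∈ ℤ_7 but not a unit; v_7(x) = 1 > 0

ℤ_7 = {x ∈ ℚ_7 : v_7(x) ≥ 0} and ℤ_7^× = {x ∈ ℤ_7 : v_7(x) = 0}. Here v_7(385) = v_7(num) − v_7(den) = 1; compare against these criteria.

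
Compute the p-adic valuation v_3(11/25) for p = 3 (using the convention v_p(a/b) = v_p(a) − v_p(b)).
v_3(11/25) = 0

Factor powers of 3 from the numerator and denominator of the reduced fraction: 11 = 3^0 · 11 and 25 = 3^0 · 25. Apply v_p(a/b) = v_p(a) − v_p(b): v_3(11/25) = 0 − 0 = 0.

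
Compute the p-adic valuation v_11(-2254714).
v_11(-2254714) = 5

v_11(n) is the largest exponent k such that 11^k divides n. Factor out: -2254714 = -11^5 · 14. (Sign doesn't affect v_p.) So v_11(-2254714) = 5.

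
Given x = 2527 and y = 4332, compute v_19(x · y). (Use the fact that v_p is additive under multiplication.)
v_19(10946964) = 4

v_p(x) = 2 (factor: 2527 = 19^2 · 7); v_p(y) = 2 (factor: 4332 = 19^2 · 12). Additivity: v_p(xy) = v_p(x) + v_p(y) = 2 + 2 = 4. (Direct check: xy = 10946964 = 19^4 · (84).)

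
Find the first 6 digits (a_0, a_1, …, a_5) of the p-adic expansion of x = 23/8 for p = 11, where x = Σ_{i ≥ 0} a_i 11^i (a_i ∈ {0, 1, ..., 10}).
(a_0, …, a_5) = (7, 1, 4, 1, 4, 1)

v_11(23/8) = 0 (numerator and denominator both coprime to 11), so x ∈ ℤ_11^×. Compute digits iteratively via a_i = x_i mod 11, x_{i+1} = (x_i − a_i)/11, with x_0 = x:
  x_0 = 23/8;  a_0 = 7;  x_1 = (x_0 − 7)/11 = -3/8
  x_1 = -3/8;  a_1 = 1;  x_2 = (x_1 − 1)/11 = -1/8
  x_2 = -1/8;  a_2 = 4;  x_3 = (x_2 − 4)/11 = -3/8
  x_3 = -3/8;  a_3 = 1;  x_4 = (x_3 − 1)/11 = -1/8
  x_4 = -1/8;  a_4 = 4;  x_5 = (x_4 − 4)/11 = -3/8
  x_5 = -3/8;  a_5 = 1;  x_6 = (x_5 − 1)/11 = -1/8
Digits: (7, 1, 4, 1, 4, 1).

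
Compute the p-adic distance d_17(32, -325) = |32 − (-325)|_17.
d_17(32, -325) = 1/17

Step 1 — x − y = 32 − (-325) = 357. Step 2 — v_17(357) = 1 (factor: 357 = (17^1 · 21); the sign does not affect v_p). Step 3 — |x − y|_17 = 17^{-1} = 1/17.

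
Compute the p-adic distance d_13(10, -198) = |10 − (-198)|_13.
d_13(10, -198) = 1/13

Step 1 — x − y = 10 − (-198) = 208. Step 2 — v_13(208) = 1 (factor: 208 = (13^1 · 16); the sign does not affect v_p). Step 3 — |x − y|_13 = 13^{-1} = 1/13.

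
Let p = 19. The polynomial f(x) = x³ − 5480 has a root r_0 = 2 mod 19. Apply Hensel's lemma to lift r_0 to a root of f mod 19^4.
r_3 = 47388 (mod 130321)

Hensel: r_{i+1} = r_i − f(r_i)/f′(r_i) mod 19^{i+2}, where f′(x) = 3x². Iterate:
  r_0 = 2 (mod 19)
  r_1 = 97 (mod 361)
  r_2 = 6234 (mod 6859)
  r_3 = 47388 (mod 130321)
Final: r = 47388 with f(r) ≡ 0 mod 19^4.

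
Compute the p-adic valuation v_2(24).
v_2(24) = 3

v_2(n) is the largest exponent k such that 2^k divides n. Factor out: 24 = 2^3 · 3. (Sign doesn't affect v_p.) So v_2(24) = 3.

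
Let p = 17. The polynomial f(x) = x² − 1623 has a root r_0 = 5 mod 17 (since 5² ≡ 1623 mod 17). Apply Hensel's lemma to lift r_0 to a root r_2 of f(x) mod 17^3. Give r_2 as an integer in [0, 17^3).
r_2 = 107 (mod 4913)

Hensel's recurrence: r_{i+1} = r_i − f(r_i)·(f′(r_i))^{-1} mod 17^{i+2}, with f′(x) = 2x. Iterate:
  r_0 = 5 (mod 17)
  r_1 = 107 (mod 289)
  r_2 = 107 (mod 4913)
Final: r_2 = 107, and one checks f(r_2) ≡ 0 mod 17^3.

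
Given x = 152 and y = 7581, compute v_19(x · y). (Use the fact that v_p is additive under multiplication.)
v_19(1152312) = 3

v_p(x) = 1 (factor: 152 = 19^1 · 8); v_p(y) = 2 (factor: 7581 = 19^2 · 21). Additivity: v_p(xy) = v_p(x) + v_p(y) = 1 + 2 = 3. (Direct check: xy = 1152312 = 19^3 · (168).)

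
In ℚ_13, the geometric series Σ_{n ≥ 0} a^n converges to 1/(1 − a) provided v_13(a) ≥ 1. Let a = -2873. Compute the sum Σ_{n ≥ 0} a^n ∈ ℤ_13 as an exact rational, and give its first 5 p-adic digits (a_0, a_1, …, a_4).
Σ a^n = 1/(1 − a) = 1/2874;  first 5 digits = (1, 0, 9, 11, 2)

v_13(a) = 2 ≥ 1, so the series converges in ℤ_13 to 1/(1 − a) = 1/(1 − (-2873)) = 1/2874. Expand this rational in ℤ_13: compute digits iteratively via d_i = x_i mod 13, x_{i+1} = (x_i − d_i)/13. The first 5 digits are (1, 0, 9, 11, 2).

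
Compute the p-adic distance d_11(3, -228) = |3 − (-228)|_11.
d_11(3, -228) = 1/11

Step 1 — x − y = 3 − (-228) = 231. Step 2 — v_11(231) = 1 (factor: 231 = (11^1 · 21); the sign does not affect v_p). Step 3 — |x − y|_11 = 11^{-1} = 1/11.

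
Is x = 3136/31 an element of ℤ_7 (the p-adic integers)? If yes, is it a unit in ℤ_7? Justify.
x ∈ ℤ_7 but not a unit; v_7(x) = 2 > 0

ℤ_7 = {x ∈ ℚ_7 : v_7(x) ≥ 0} and ℤ_7^× = {x ∈ ℤ_7 : v_7(x) = 0}. Here v_7(3136/31) = v_7(num) − v_7(den) = 2; compare against these criteria.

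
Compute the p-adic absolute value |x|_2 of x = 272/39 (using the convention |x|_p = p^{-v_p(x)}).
|272/39|_2 = 1/16

Step 1 — compute v_2(x) by factoring powers of 2 out of the numerator and denominator: v_2(272/39) = 4. Step 2 — apply |x|_p = p^{-v_p(x)} = 2^{-4} = 1/16.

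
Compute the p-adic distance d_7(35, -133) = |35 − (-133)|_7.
d_7(35, -133) = 1/7

Step 1 — x − y = 35 − (-133) = 168. Step 2 — v_7(168) = 1 (factor: 168 = (7^1 · 24); the sign does not affect v_p). Step 3 — |x − y|_7 = 7^{-1} = 1/7.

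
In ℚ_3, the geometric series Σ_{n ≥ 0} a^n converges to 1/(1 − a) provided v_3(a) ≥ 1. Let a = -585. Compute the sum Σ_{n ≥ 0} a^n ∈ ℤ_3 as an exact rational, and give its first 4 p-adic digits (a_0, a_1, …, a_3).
Σ a^n = 1/(1 − a) = 1/586;  first 4 digits = (1, 0, 1, 2)

v_3(a) = 2 ≥ 1, so the series converges in ℤ_3 to 1/(1 − a) = 1/(1 − (-585)) = 1/586. Expand this rational in ℤ_3: compute digits iteratively via d_i = x_i mod 3, x_{i+1} = (x_i − d_i)/3. The first 4 digits are (1, 0, 1, 2).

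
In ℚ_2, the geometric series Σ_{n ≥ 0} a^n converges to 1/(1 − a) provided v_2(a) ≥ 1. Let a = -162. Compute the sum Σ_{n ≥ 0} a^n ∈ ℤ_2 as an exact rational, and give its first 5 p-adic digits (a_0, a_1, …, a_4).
Σ a^n = 1/(1 − a) = 1/163;  first 5 digits = (1, 1, 0, 1, 0)

v_2(a) = 1 ≥ 1, so the series converges in ℤ_2 to 1/(1 − a) = 1/(1 − (-162)) = 1/163. Expand this rational in ℤ_2: compute digits iteratively via d_i = x_i mod 2, x_{i+1} = (x_i − d_i)/2. The first 5 digits are (1, 1, 0, 1, 0).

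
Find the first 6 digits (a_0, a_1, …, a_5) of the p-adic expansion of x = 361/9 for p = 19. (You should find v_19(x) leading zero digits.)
(a_0, …, a_5) = (0, 0, 17, 16, 16, 16)

v_19(361/9) = 2, so a_0 = ... = a_1 = 0. Factor out: x = 19^2 · u with u = 1/9 a unit in ℤ_19. Expand u iteratively via a_{v+i} = u_i mod 19, u_{i+1} = (u_i − a_{v+i})/19:
  u_0 = 1/9;  a_2 = 17;  u_1 = (u_0 − 17)/19 = -8/9
  u_1 = -8/9;  a_3 = 16;  u_2 = (u_1 − 16)/19 = -8/9
  u_2 = -8/9;  a_4 = 16;  u_3 = (u_2 − 16)/19 = -8/9
  u_3 = -8/9;  a_5 = 16;  u_4 = (u_3 − 16)/19 = -8/9
Digits: (0, 0, 17, 16, 16, 16).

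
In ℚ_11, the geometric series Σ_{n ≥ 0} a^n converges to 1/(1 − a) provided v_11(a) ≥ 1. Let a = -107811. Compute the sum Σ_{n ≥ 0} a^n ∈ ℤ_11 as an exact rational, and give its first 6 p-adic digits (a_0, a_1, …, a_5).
Σ a^n = 1/(1 − a) = 1/107812;  first 6 digits = (1, 0, 0, 7, 3, 10)

v_11(a) = 3 ≥ 1, so the series converges in ℤ_11 to 1/(1 − a) = 1/(1 − (-107811)) = 1/107812. Expand this rational in ℤ_11: compute digits iteratively via d_i = x_i mod 11, x_{i+1} = (x_i − d_i)/11. The first 6 digits are (1, 0, 0, 7, 3, 10).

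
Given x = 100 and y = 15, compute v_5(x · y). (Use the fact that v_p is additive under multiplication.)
v_5(1500) = 3

v_p(x) = 2 (factor: 100 = 5^2 · 4); v_p(y) = 1 (factor: 15 = 5^1 · 3). Additivity: v_p(xy) = v_p(x) + v_p(y) = 2 + 1 = 3. (Direct check: xy = 1500 = 5^3 · (12).)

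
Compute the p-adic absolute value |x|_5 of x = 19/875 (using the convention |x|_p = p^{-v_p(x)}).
|19/875|_5 = 125

Step 1 — compute v_5(x) by factoring powers of 5 out of the numerator and denominator: v_5(19/875) = -3. Step 2 — apply |x|_p = p^{-v_p(x)} = 5^{3} = 125.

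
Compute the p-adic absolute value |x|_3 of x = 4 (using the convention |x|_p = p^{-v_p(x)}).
|4|_3 = 1

Step 1 — compute v_3(x) by factoring powers of 3 out of the numerator and denominator: v_3(4) = 0. Step 2 — apply |x|_p = p^{-v_p(x)} = 3^{0} = 1.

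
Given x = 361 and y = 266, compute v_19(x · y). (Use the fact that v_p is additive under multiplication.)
v_19(96026) = 3

v_p(x) = 2 (factor: 361 = 19^2 · 1); v_p(y) = 1 (factor: 266 = 19^1 · 14). Additivity: v_p(xy) = v_p(x) + v_p(y) = 2 + 1 = 3. (Direct check: xy = 96026 = 19^3 · (14).)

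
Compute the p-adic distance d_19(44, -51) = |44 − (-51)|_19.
d_19(44, -51) = 1/19

Step 1 — x − y = 44 − (-51) = 95. Step 2 — v_19(95) = 1 (factor: 95 = (19^1 · 5); the sign does not affect v_p). Step 3 — |x − y|_19 = 19^{-1} = 1/19.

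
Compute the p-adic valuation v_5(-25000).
v_5(-25000) = 5

v_5(n) is the largest exponent k such that 5^k divides n. Factor out: -25000 = -5^5 · 8. (Sign doesn't affect v_p.) So v_5(-25000) = 5.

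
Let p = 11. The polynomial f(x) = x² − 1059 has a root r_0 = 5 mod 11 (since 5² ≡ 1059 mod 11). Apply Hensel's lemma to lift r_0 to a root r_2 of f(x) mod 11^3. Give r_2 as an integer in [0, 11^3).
r_2 = 1270 (mod 1331)

Hensel's recurrence: r_{i+1} = r_i − f(r_i)·(f′(r_i))^{-1} mod 11^{i+2}, with f′(x) = 2x. Iterate:
  r_0 = 5 (mod 11)
  r_1 = 60 (mod 121)
  r_2 = 1270 (mod 1331)
Final: r_2 = 1270, and one checks f(r_2) ≡ 0 mod 11^3.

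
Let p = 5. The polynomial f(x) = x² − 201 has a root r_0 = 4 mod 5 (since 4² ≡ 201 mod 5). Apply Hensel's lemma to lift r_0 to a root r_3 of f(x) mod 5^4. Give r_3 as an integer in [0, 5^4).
r_3 = 524 (mod 625)

Hensel's recurrence: r_{i+1} = r_i − f(r_i)·(f′(r_i))^{-1} mod 5^{i+2}, with f′(x) = 2x. Iterate:
  r_0 = 4 (mod 5)
  r_1 = 24 (mod 25)
  r_2 = 24 (mod 125)
  r_3 = 524 (mod 625)
Final: r_3 = 524, and one checks f(r_3) ≡ 0 mod 5^4.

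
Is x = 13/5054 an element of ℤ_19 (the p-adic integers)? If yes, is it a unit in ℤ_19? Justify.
x ∉ ℤ_19 (v_19(x) = -2 < 0)

ℤ_19 = {x ∈ ℚ_19 : v_19(x) ≥ 0} and ℤ_19^× = {x ∈ ℤ_19 : v_19(x) = 0}. Here v_19(13/5054) = v_19(num) − v_19(den) = -2; compare against these criteria.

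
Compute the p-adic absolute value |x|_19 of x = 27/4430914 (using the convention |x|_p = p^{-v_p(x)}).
|27/4430914|_19 = 130321

Step 1 — compute v_19(x) by factoring powers of 19 out of the numerator and denominator: v_19(27/4430914) = -4. Step 2 — apply |x|_p = p^{-v_p(x)} = 19^{4} = 130321.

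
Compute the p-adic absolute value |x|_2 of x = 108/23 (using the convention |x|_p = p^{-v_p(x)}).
|108/23|_2 = 1/4

Step 1 — compute v_2(x) by factoring powers of 2 out of the numerator and denominator: v_2(108/23) = 2. Step 2 — apply |x|_p = p^{-v_p(x)} = 2^{-2} = 1/4.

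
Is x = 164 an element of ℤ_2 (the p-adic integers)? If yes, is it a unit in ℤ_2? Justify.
x ∈ ℤ_2 but not a unit; v_2(x) = 2 > 0

ℤ_2 = {x ∈ ℚ_2 : v_2(x) ≥ 0} and ℤ_2^× = {x ∈ ℤ_2 : v_2(x) = 0}. Here v_2(164) = v_2(num) − v_2(den) = 2; compare against these criteria.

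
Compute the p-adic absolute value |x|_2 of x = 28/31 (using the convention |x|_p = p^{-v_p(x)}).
|28/31|_2 = 1/4

Step 1 — compute v_2(x) by factoring powers of 2 out of the numerator and denominator: v_2(28/31) = 2. Step 2 — apply |x|_p = p^{-v_p(x)} = 2^{-2} = 1/4.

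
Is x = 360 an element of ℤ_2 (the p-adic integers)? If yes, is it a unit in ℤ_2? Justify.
x ∈ ℤ_2 but not a unit; v_2(x) = 3 > 0

ℤ_2 = {x ∈ ℚ_2 : v_2(x) ≥ 0} and ℤ_2^× = {x ∈ ℤ_2 : v_2(x) = 0}. Here v_2(360) = v_2(num) − v_2(den) = 3; compare against these criteria.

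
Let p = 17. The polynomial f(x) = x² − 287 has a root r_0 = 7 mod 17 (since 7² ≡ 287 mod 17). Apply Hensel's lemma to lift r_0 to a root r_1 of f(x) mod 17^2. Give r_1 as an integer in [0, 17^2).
r_1 = 24 (mod 289)

Hensel's recurrence: r_{i+1} = r_i − f(r_i)·(f′(r_i))^{-1} mod 17^{i+2}, with f′(x) = 2x. Iterate:
  r_0 = 7 (mod 17)
  r_1 = 24 (mod 289)
Final: r_1 = 24, and one checks f(r_1) ≡ 0 mod 17^2.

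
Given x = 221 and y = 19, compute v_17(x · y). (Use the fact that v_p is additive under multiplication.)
v_17(4199) = 1

v_p(x) = 1 (factor: 221 = 17^1 · 13); v_p(y) = 0 (factor: 19 = 17^0 · 19). Additivity: v_p(xy) = v_p(x) + v_p(y) = 1 + 0 = 1. (Direct check: xy = 4199 = 17^1 · (247).)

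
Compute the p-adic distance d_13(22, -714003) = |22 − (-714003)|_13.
d_13(22, -714003) = 1/28561

Step 1 — x − y = 22 − (-714003) = 714025. Step 2 — v_13(714025) = 4 (factor: 714025 = (13^4 · 25); the sign does not affect v_p). Step 3 — |x − y|_13 = 13^{-4} = 1/28561.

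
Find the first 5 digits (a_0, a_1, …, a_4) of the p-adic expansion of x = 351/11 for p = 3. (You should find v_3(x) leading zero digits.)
(a_0, …, a_4) = (0, 0, 0, 2, 0)

v_3(351/11) = 3, so a_0 = ... = a_2 = 0. Factor out: x = 3^3 · u with u = 13/11 a unit in ℤ_3. Expand u iteratively via a_{v+i} = u_i mod 3, u_{i+1} = (u_i − a_{v+i})/3:
  u_0 = 13/11;  a_3 = 2;  u_1 = (u_0 − 2)/3 = -3/11
  u_1 = -3/11;  a_4 = 0;  u_2 = (u_1 − 0)/3 = -1/11
Digits: (0, 0, 0, 2, 0).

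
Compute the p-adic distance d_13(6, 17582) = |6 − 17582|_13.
d_13(6, 17582) = 1/2197

Step 1 — x − y = 6 − 17582 = -17576. Step 2 — v_13(-17576) = 3 (factor: -17576 = −(13^3 · 8); the sign does not affect v_p). Step 3 — |x − y|_13 = 13^{-3} = 1/2197.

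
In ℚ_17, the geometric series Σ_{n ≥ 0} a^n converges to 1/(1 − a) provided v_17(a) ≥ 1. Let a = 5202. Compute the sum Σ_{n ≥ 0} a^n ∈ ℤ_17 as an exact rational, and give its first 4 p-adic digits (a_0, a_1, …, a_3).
Σ a^n = 1/(1 − a) = -1/5201;  first 4 digits = (1, 0, 1, 1)

v_17(a) = 2 ≥ 1, so the series converges in ℤ_17 to 1/(1 − a) = 1/(1 − 5202) = -1/5201. Expand this rational in ℤ_17: compute digits iteratively via d_i = x_i mod 17, x_{i+1} = (x_i − d_i)/17. The first 4 digits are (1, 0, 1, 1).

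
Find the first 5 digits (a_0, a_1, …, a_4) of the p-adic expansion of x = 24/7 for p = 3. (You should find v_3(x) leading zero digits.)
(a_0, …, a_4) = (0, 2, 1, 0, 2)

v_3(24/7) = 1, so a_0 = ... = a_0 = 0. Factor out: x = 3^1 · u with u = 8/7 a unit in ℤ_3. Expand u iteratively via a_{v+i} = u_i mod 3, u_{i+1} = (u_i − a_{v+i})/3:
  u_0 = 8/7;  a_1 = 2;  u_1 = (u_0 − 2)/3 = -2/7
  u_1 = -2/7;  a_2 = 1;  u_2 = (u_1 − 1)/3 = -3/7
  u_2 = -3/7;  a_3 = 0;  u_3 = (u_2 − 0)/3 = -1/7
  u_3 = -1/7;  a_4 = 2;  u_4 = (u_3 − 2)/3 = -5/7
Digits: (0, 2, 1, 0, 2).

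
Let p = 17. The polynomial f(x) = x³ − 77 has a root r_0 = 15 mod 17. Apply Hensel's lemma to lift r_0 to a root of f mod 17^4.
r_3 = 74254 (mod 83521)

Hensel: r_{i+1} = r_i − f(r_i)/f′(r_i) mod 17^{i+2}, where f′(x) = 3x². Iterate:
  r_0 = 15 (mod 17)
  r_1 = 270 (mod 289)
  r_2 = 559 (mod 4913)
  r_3 = 74254 (mod 83521)
Final: r = 74254 with f(r) ≡ 0 mod 17^4.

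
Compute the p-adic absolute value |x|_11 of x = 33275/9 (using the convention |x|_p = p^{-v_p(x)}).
|33275/9|_11 = 1/1331

Step 1 — compute v_11(x) by factoring powers of 11 out of the numerator and denominator: v_11(33275/9) = 3. Step 2 — apply |x|_p = p^{-v_p(x)} = 11^{-3} = 1/1331.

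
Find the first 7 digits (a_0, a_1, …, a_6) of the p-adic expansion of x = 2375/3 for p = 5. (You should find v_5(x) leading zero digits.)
(a_0, …, a_6) = (0, 0, 0, 3, 4, 1, 3)

v_5(2375/3) = 3, so a_0 = ... = a_2 = 0. Factor out: x = 5^3 · u with u = 19/3 a unit in ℤ_5. Expand u iteratively via a_{v+i} = u_i mod 5, u_{i+1} = (u_i − a_{v+i})/5:
  u_0 = 19/3;  a_3 = 3;  u_1 = (u_0 − 3)/5 = 2/3
  u_1 = 2/3;  a_4 = 4;  u_2 = (u_1 − 4)/5 = -2/3
  u_2 = -2/3;  a_5 = 1;  u_3 = (u_2 − 1)/5 = -1/3
  u_3 = -1/3;  a_6 = 3;  u_4 = (u_3 − 3)/5 = -2/3
Digits: (0, 0, 0, 3, 4, 1, 3).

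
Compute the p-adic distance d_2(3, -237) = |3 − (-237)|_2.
d_2(3, -237) = 1/16

Step 1 — x − y = 3 − (-237) = 240. Step 2 — v_2(240) = 4 (factor: 240 = (2^4 · 15); the sign does not affect v_p). Step 3 — |x − y|_2 = 2^{-4} = 1/16.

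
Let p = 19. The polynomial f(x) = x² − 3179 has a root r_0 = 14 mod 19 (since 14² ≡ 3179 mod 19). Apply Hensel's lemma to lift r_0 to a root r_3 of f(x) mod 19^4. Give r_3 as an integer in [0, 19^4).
r_3 = 69136 (mod 130321)

Hensel's recurrence: r_{i+1} = r_i − f(r_i)·(f′(r_i))^{-1} mod 19^{i+2}, with f′(x) = 2x. Iterate:
  r_0 = 14 (mod 19)
  r_1 = 185 (mod 361)
  r_2 = 546 (mod 6859)
  r_3 = 69136 (mod 130321)
Final: r_3 = 69136, and one checks f(r_3) ≡ 0 mod 19^4.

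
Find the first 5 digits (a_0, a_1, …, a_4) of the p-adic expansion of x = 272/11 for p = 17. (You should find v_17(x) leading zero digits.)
(a_0, …, a_4) = (0, 3, 3, 6, 12)

v_17(272/11) = 1, so a_0 = ... = a_0 = 0. Factor out: x = 17^1 · u with u = 16/11 a unit in ℤ_17. Expand u iteratively via a_{v+i} = u_i mod 17, u_{i+1} = (u_i − a_{v+i})/17:
  u_0 = 16/11;  a_1 = 3;  u_1 = (u_0 − 3)/17 = -1/11
  u_1 = -1/11;  a_2 = 3;  u_2 = (u_1 − 3)/17 = -2/11
  u_2 = -2/11;  a_3 = 6;  u_3 = (u_2 − 6)/17 = -4/11
  u_3 = -4/11;  a_4 = 12;  u_4 = (u_3 − 12)/17 = -8/11
Digits: (0, 3, 3, 6, 12).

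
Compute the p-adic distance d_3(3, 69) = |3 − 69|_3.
d_3(3, 69) = 1/3

Step 1 — x − y = 3 − 69 = -66. Step 2 — v_3(-66) = 1 (factor: -66 = −(3^1 · 22); the sign does not affect v_p). Step 3 — |x − y|_3 = 3^{-1} = 1/3.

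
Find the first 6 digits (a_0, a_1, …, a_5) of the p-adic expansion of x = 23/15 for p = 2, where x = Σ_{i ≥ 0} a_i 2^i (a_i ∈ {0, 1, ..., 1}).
(a_0, …, a_5) = (1, 0, 0, 1, 1, 1)

v_2(23/15) = 0 (numerator and denominator both coprime to 2), so x ∈ ℤ_2^×. Compute digits iteratively via a_i = x_i mod 2, x_{i+1} = (x_i − a_i)/2, with x_0 = x:
  x_0 = 23/15;  a_0 = 1;  x_1 = (x_0 − 1)/2 = 4/15
  x_1 = 4/15;  a_1 = 0;  x_2 = (x_1 − 0)/2 = 2/15
  x_2 = 2/15;  a_2 = 0;  x_3 = (x_2 − 0)/2 = 1/15
  x_3 = 1/15;  a_3 = 1;  x_4 = (x_3 − 1)/2 = -7/15
  x_4 = -7/15;  a_4 = 1;  x_5 = (x_4 − 1)/2 = -11/15
  x_5 = -11/15;  a_5 = 1;  x_6 = (x_5 − 1)/2 = -13/15
Digits: (1, 0, 0, 1, 1, 1).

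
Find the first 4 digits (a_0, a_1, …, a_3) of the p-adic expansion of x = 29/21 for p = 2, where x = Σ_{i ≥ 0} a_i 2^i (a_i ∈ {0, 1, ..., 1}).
(a_0, …, a_3) = (1, 0, 0, 1)

v_2(29/21) = 0 (numerator and denominator both coprime to 2), so x ∈ ℤ_2^×. Compute digits iteratively via a_i = x_i mod 2, x_{i+1} = (x_i − a_i)/2, with x_0 = x:
  x_0 = 29/21;  a_0 = 1;  x_1 = (x_0 − 1)/2 = 4/21
  x_1 = 4/21;  a_1 = 0;  x_2 = (x_1 − 0)/2 = 2/21
  x_2 = 2/21;  a_2 = 0;  x_3 = (x_2 − 0)/2 = 1/21
  x_3 = 1/21;  a_3 = 1;  x_4 = (x_3 − 1)/2 = -10/21
Digits: (1, 0, 0, 1).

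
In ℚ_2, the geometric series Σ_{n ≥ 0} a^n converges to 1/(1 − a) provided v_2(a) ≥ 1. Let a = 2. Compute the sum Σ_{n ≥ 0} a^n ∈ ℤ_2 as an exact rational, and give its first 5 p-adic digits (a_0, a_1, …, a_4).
Σ a^n = 1/(1 − a) = -1;  first 5 digits = (1, 1, 1, 1, 1)

v_2(a) = 1 ≥ 1, so the series converges in ℤ_2 to 1/(1 − a) = 1/(1 − 2) = -1. Expand this rational in ℤ_2: compute digits iteratively via d_i = x_i mod 2, x_{i+1} = (x_i − d_i)/2. The first 5 digits are (1, 1, 1, 1, 1).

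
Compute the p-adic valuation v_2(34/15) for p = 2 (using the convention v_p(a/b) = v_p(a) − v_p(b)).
v_2(34/15) = 1

Factor powers of 2 from the numerator and denominator of the reduced fraction: 34 = 2^1 · 17 and 15 = 2^0 · 15. Apply v_p(a/b) = v_p(a) − v_p(b): v_2(34/15) = 1 − 0 = 1.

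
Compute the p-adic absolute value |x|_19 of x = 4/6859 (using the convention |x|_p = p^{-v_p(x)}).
|4/6859|_19 = 6859

Step 1 — compute v_19(x) by factoring powers of 19 out of the numerator and denominator: v_19(4/6859) = -3. Step 2 — apply |x|_p = p^{-v_p(x)} = 19^{3} = 6859.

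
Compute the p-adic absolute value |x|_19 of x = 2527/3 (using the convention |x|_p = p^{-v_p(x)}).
|2527/3|_19 = 1/361

Step 1 — compute v_19(x) by factoring powers of 19 out of the numerator and denominator: v_19(2527/3) = 2. Step 2 — apply |x|_p = p^{-v_p(x)} = 19^{-2} = 1/361.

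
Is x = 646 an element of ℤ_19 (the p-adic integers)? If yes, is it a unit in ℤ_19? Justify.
x ∈ ℤ_19 but not a unit; v_19(x) = 1 > 0

ℤ_19 = {x ∈ ℚ_19 : v_19(x) ≥ 0} and ℤ_19^× = {x ∈ ℤ_19 : v_19(x) = 0}. Here v_19(646) = v_19(num) − v_19(den) = 1; compare against these criteria.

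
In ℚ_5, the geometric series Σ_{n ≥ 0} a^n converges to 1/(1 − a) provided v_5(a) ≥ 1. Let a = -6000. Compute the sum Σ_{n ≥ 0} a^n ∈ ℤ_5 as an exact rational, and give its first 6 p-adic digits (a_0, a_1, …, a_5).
Σ a^n = 1/(1 − a) = 1/6001;  first 6 digits = (1, 0, 0, 2, 0, 3)

v_5(a) = 3 ≥ 1, so the series converges in ℤ_5 to 1/(1 − a) = 1/(1 − (-6000)) = 1/6001. Expand this rational in ℤ_5: compute digits iteratively via d_i = x_i mod 5, x_{i+1} = (x_i − d_i)/5. The first 6 digits are (1, 0, 0, 2, 0, 3).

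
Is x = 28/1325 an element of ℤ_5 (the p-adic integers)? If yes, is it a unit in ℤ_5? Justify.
x ∉ ℤ_5 (v_5(x) = -2 < 0)

ℤ_5 = {x ∈ ℚ_5 : v_5(x) ≥ 0} and ℤ_5^× = {x ∈ ℤ_5 : v_5(x) = 0}. Here v_5(28/1325) = v_5(num) − v_5(den) = -2; compare against these criteria.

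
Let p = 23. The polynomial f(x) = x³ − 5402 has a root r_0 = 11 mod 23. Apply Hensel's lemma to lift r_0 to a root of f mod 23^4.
r_3 = 147211 (mod 279841)

Hensel: r_{i+1} = r_i − f(r_i)/f′(r_i) mod 23^{i+2}, where f′(x) = 3x². Iterate:
  r_0 = 11 (mod 23)
  r_1 = 149 (mod 529)
  r_2 = 1207 (mod 12167)
  r_3 = 147211 (mod 279841)
Final: r = 147211 with f(r) ≡ 0 mod 23^4.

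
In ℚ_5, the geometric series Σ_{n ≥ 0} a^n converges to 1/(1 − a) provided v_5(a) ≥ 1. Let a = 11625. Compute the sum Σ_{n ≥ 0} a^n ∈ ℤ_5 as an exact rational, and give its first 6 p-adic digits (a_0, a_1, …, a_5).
Σ a^n = 1/(1 − a) = -1/11624;  first 6 digits = (1, 0, 0, 3, 3, 3)

v_5(a) = 3 ≥ 1, so the series converges in ℤ_5 to 1/(1 − a) = 1/(1 − 11625) = -1/11624. Expand this rational in ℤ_5: compute digits iteratively via d_i = x_i mod 5, x_{i+1} = (x_i − d_i)/5. The first 6 digits are (1, 0, 0, 3, 3, 3).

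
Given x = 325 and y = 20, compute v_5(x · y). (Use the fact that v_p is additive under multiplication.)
v_5(6500) = 3

v_p(x) = 2 (factor: 325 = 5^2 · 13); v_p(y) = 1 (factor: 20 = 5^1 · 4). Additivity: v_p(xy) = v_p(x) + v_p(y) = 2 + 1 = 3. (Direct check: xy = 6500 = 5^3 · (52).)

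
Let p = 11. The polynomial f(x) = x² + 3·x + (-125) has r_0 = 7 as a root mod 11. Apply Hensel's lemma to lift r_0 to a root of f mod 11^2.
r_1 = 117 (mod 121)

Hensel: r_{i+1} = r_i − f(r_i)·(f′(r_i))^{-1} mod 11^{i+2}, f′(x) = 2x + 3. Iterate:
  r_0 = 7 (mod 11)
  r_1 = 117 (mod 121)
Final: r = 117 satisfies f(r) ≡ 0 mod 11^2.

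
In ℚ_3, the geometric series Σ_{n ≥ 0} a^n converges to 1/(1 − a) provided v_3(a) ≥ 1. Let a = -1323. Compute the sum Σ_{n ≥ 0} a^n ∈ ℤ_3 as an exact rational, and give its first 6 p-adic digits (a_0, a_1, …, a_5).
Σ a^n = 1/(1 − a) = 1/1324;  first 6 digits = (1, 0, 0, 2, 1, 0)

v_3(a) = 3 ≥ 1, so the series converges in ℤ_3 to 1/(1 − a) = 1/(1 − (-1323)) = 1/1324. Expand this rational in ℤ_3: compute digits iteratively via d_i = x_i mod 3, x_{i+1} = (x_i − d_i)/3. The first 6 digits are (1, 0, 0, 2, 1, 0).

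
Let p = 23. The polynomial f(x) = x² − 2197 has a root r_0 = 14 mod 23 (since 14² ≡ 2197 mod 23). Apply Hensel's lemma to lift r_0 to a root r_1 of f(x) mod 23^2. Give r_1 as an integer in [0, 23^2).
r_1 = 520 (mod 529)

Hensel's recurrence: r_{i+1} = r_i − f(r_i)·(f′(r_i))^{-1} mod 23^{i+2}, with f′(x) = 2x. Iterate:
  r_0 = 14 (mod 23)
  r_1 = 520 (mod 529)
Final: r_1 = 520, and one checks f(r_1) ≡ 0 mod 23^2.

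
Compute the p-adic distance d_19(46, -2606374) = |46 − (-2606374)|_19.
d_19(46, -2606374) = 1/130321

Step 1 — x − y = 46 − (-2606374) = 2606420. Step 2 — v_19(2606420) = 4 (factor: 2606420 = (19^4 · 20); the sign does not affect v_p). Step 3 — |x − y|_19 = 19^{-4} = 1/130321.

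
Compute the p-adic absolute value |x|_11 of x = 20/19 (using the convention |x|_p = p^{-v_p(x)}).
|20/19|_11 = 1

Step 1 — compute v_11(x) by factoring powers of 11 out of the numerator and denominator: v_11(20/19) = 0. Step 2 — apply |x|_p = p^{-v_p(x)} = 11^{0} = 1.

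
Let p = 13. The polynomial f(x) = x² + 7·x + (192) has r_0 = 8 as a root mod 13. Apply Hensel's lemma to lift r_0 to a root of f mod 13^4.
r_3 = 22927 (mod 28561)

Hensel: r_{i+1} = r_i − f(r_i)·(f′(r_i))^{-1} mod 13^{i+2}, f′(x) = 2x + 7. Iterate:
  r_0 = 8 (mod 13)
  r_1 = 112 (mod 169)
  r_2 = 957 (mod 2197)
  r_3 = 22927 (mod 28561)
Final: r = 22927 satisfies f(r) ≡ 0 mod 13^4.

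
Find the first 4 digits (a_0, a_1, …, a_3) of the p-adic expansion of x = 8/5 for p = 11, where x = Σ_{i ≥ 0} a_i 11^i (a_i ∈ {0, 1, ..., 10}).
(a_0, …, a_3) = (6, 4, 4, 4)

v_11(8/5) = 0 (numerator and denominator both coprime to 11), so x ∈ ℤ_11^×. Compute digits iteratively via a_i = x_i mod 11, x_{i+1} = (x_i − a_i)/11, with x_0 = x:
  x_0 = 8/5;  a_0 = 6;  x_1 = (x_0 − 6)/11 = -2/5
  x_1 = -2/5;  a_1 = 4;  x_2 = (x_1 − 4)/11 = -2/5
  x_2 = -2/5;  a_2 = 4;  x_3 = (x_2 − 4)/11 = -2/5
  x_3 = -2/5;  a_3 = 4;  x_4 = (x_3 − 4)/11 = -2/5
Digits: (6, 4, 4, 4).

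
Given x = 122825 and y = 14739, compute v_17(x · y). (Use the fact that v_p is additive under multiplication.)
v_17(1810317675) = 6

v_p(x) = 3 (factor: 122825 = 17^3 · 25); v_p(y) = 3 (factor: 14739 = 17^3 · 3). Additivity: v_p(xy) = v_p(x) + v_p(y) = 3 + 3 = 6. (Direct check: xy = 1810317675 = 17^6 · (75).)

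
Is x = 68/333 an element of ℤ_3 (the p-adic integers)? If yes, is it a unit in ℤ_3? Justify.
x ∉ ℤ_3 (v_3(x) = -2 < 0)

ℤ_3 = {x ∈ ℚ_3 : v_3(x) ≥ 0} and ℤ_3^× = {x ∈ ℤ_3 : v_3(x) = 0}. Here v_3(68/333) = v_3(num) − v_3(den) = -2; compare against these criteria.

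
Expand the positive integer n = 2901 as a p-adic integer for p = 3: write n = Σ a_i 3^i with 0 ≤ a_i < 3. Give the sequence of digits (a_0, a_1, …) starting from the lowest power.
(a_0, a_1, …) = (0, 1, 1, 2, 2, 2, 0, 1)

Repeated division by 3 gives the digits low-to-high: 2901 = 1·3^1 + 1·3^2 + 2·3^3 + 2·3^4 + 2·3^5 + 1·3^7. Digit sequence: (0, 1, 1, 2, 2, 2, 0, 1).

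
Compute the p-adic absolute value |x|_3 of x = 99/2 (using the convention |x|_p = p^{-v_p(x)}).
|99/2|_3 = 1/9

Step 1 — compute v_3(x) by factoring powers of 3 out of the numerator and denominator: v_3(99/2) = 2. Step 2 — apply |x|_p = p^{-v_p(x)} = 3^{-2} = 1/9.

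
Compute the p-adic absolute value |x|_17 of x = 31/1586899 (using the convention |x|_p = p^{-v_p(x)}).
|31/1586899|_17 = 83521

Step 1 — compute v_17(x) by factoring powers of 17 out of the numerator and denominator: v_17(31/1586899) = -4. Step 2 — apply |x|_p = p^{-v_p(x)} = 17^{4} = 83521.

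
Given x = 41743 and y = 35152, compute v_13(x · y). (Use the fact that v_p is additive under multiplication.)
v_13(1467349936) = 6

v_p(x) = 3 (factor: 41743 = 13^3 · 19); v_p(y) = 3 (factor: 35152 = 13^3 · 16). Additivity: v_p(xy) = v_p(x) + v_p(y) = 3 + 3 = 6. (Direct check: xy = 1467349936 = 13^6 · (304).)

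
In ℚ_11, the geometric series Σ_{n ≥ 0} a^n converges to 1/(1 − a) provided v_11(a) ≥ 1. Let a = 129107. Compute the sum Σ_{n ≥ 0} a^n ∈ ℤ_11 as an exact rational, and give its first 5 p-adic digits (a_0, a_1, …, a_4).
Σ a^n = 1/(1 − a) = -1/129106;  first 5 digits = (1, 0, 0, 9, 8)

v_11(a) = 3 ≥ 1, so the series converges in ℤ_11 to 1/(1 − a) = 1/(1 − 129107) = -1/129106. Expand this rational in ℤ_11: compute digits iteratively via d_i = x_i mod 11, x_{i+1} = (x_i − d_i)/11. The first 5 digits are (1, 0, 0, 9, 8).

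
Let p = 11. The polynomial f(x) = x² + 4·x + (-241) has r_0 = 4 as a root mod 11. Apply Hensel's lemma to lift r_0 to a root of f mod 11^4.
r_3 = 2149 (mod 14641)

Hensel: r_{i+1} = r_i − f(r_i)·(f′(r_i))^{-1} mod 11^{i+2}, f′(x) = 2x + 4. Iterate:
  r_0 = 4 (mod 11)
  r_1 = 92 (mod 121)
  r_2 = 818 (mod 1331)
  r_3 = 2149 (mod 14641)
Final: r = 2149 satisfies f(r) ≡ 0 mod 11^4.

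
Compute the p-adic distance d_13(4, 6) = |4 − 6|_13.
d_13(4, 6) = 1

Step 1 — x − y = 4 − 6 = -2. Step 2 — v_13(-2) = 0 (factor: -2 = −(13^0 · 2); the sign does not affect v_p). Step 3 — |x − y|_13 = 13^{0} = 1.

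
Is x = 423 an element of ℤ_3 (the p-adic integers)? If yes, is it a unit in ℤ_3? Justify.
x ∈ ℤ_3 but not a unit; v_3(x) = 2 > 0

ℤ_3 = {x ∈ ℚ_3 : v_3(x) ≥ 0} and ℤ_3^× = {x ∈ ℤ_3 : v_3(x) = 0}. Here v_3(423) = v_3(num) − v_3(den) = 2; compare against these criteria.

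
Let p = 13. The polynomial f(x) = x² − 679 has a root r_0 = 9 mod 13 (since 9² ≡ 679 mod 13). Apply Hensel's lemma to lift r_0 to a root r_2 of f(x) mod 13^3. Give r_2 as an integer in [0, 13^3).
r_2 = 2089 (mod 2197)

Hensel's recurrence: r_{i+1} = r_i − f(r_i)·(f′(r_i))^{-1} mod 13^{i+2}, with f′(x) = 2x. Iterate:
  r_0 = 9 (mod 13)
  r_1 = 61 (mod 169)
  r_2 = 2089 (mod 2197)
Final: r_2 = 2089, and one checks f(r_2) ≡ 0 mod 13^3.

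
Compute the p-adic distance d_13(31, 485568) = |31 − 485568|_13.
d_13(31, 485568) = 1/28561

Step 1 — x − y = 31 − 485568 = -485537. Step 2 — v_13(-485537) = 4 (factor: -485537 = −(13^4 · 17); the sign does not affect v_p). Step 3 — |x − y|_13 = 13^{-4} = 1/28561.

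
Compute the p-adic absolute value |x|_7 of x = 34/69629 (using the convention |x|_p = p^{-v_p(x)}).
|34/69629|_7 = 2401

Step 1 — compute v_7(x) by factoring powers of 7 out of the numerator and denominator: v_7(34/69629) = -4. Step 2 — apply |x|_p = p^{-v_p(x)} = 7^{4} = 2401.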